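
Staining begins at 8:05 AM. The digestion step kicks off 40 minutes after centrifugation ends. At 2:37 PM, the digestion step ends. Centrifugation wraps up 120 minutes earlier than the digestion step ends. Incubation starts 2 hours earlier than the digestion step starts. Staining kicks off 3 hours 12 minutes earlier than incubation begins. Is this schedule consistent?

Centrifugation ends at 2:37 PM − 120 min = 12:37 PM.
The digestion step starts at 12:37 PM + 40 min = 1:17 PM.
Incubation starts at 1:17 PM − 120 min = 11:17 AM.
Staining starts at 11:17 AM − 192 min = 8:05 AM.
That matches the stated 8:05 AM, so the schedule is consistent.

Yes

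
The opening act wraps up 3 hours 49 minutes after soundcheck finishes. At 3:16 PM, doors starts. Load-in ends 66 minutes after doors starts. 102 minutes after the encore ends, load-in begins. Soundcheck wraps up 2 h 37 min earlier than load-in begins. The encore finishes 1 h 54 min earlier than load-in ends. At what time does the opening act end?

5:22 PM

Load-in ends at 3:16 PM + 66 min = 4:22 PM.
The encore ends at 4:22 PM − 114 min = 2:28 PM.
Load-in starts at 2:28 PM + 102 min = 4:10 PM.
Soundcheck ends at 4:10 PM − 157 min = 1:33 PM.
The opening act ends at 1:33 PM + 229 min = 5:22 PM.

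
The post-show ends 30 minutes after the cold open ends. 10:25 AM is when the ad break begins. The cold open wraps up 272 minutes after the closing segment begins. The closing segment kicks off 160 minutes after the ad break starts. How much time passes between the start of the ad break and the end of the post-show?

The closing segment starts at 10:25 AM + 160 min = 1:05 PM.
The cold open ends at 1:05 PM + 272 min = 5:37 PM.
The post-show ends at 5:37 PM + 30 min = 6:07 PM.
From 10:25 AM to 6:07 PM is 462 minutes.

462 minutes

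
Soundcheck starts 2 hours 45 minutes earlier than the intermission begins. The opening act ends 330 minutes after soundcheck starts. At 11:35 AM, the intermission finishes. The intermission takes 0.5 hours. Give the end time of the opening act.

The intermission starts at 11:35 AM − 30 min = 11:05 AM.
Soundcheck starts at 11:05 AM − 165 min = 8:20 AM.
The opening act ends at 8:20 AM + 330 min = 1:50 PM.

1:50 PM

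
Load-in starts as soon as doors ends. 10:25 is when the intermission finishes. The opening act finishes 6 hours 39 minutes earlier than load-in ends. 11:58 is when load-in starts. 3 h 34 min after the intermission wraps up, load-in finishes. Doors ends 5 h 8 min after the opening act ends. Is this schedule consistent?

Load-in ends at 10:25 + 214 min = 13:59.
The opening act ends at 13:59 − 399 min = 07:20.
Doors ends at 07:20 + 308 min = 12:28.
So load-in starts at 12:28.
But load-in is also said to start at 11:58 — a 30-minute conflict.

No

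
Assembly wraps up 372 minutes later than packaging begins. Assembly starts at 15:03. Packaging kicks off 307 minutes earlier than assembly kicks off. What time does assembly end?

Packaging starts at 15:03 − 307 min = 09:56.
Assembly ends at 09:56 + 372 min = 16:08.

16:08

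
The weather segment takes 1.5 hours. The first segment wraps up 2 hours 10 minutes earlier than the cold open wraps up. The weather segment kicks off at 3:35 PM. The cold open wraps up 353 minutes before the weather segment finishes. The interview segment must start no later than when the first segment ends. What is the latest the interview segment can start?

9:02 AM

The weather segment ends at 3:35 PM + 90 min = 5:05 PM.
The cold open ends at 5:05 PM − 353 min = 11:12 AM.
The first segment ends at 11:12 AM − 130 min = 9:02 AM.
The interview segment is bounded by the first segment, so the latest it can start is 9:02 AM.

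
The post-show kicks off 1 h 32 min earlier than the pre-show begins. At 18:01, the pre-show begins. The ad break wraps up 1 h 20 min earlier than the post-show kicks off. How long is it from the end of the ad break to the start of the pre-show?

2 hours 52 minutes

The post-show starts at 18:01 − 92 min = 16:29.
The ad break ends at 16:29 − 80 min = 15:09.
From 15:09 to 18:01 is 2 hours 52 minutes.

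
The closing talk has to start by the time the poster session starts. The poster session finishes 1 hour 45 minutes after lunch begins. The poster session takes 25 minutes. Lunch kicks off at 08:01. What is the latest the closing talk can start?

The poster session ends at 08:01 + 105 min = 09:46.
The poster session starts at 09:46 − 25 min = 09:21.
The closing talk is bounded by the poster session, so the latest it can start is 09:21.

09:21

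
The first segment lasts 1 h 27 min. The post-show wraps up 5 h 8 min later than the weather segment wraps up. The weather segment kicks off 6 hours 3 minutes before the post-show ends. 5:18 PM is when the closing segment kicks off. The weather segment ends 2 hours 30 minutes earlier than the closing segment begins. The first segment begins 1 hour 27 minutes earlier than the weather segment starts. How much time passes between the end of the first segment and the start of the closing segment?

The weather segment ends at 5:18 PM − 150 min = 2:48 PM.
The post-show ends at 2:48 PM + 308 min = 7:56 PM.
The weather segment starts at 7:56 PM − 363 min = 1:53 PM.
The first segment starts at 1:53 PM − 87 min = 12:26 PM.
The first segment ends at 12:26 PM + 87 min = 1:53 PM.
From 1:53 PM to 5:18 PM is 3 h 25 min.

3 h 25 min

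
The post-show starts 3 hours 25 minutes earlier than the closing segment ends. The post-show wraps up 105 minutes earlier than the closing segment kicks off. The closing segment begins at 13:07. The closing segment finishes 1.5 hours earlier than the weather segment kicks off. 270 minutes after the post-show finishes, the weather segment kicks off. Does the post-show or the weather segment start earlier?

The post-show ends at 13:07 − 105 min = 11:22.
The weather segment starts at 11:22 + 270 min = 15:52.
The closing segment ends at 15:52 − 90 min = 14:22.
The post-show starts at 14:22 − 205 min = 10:57.
The post-show starts at 10:57 and the weather segment starts at 15:52, so the post-show is first.

the post-show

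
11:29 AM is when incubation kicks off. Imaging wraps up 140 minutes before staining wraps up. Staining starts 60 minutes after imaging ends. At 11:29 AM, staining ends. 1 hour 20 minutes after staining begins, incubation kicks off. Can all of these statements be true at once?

Yes

Imaging ends at 11:29 AM − 140 min = 9:09 AM.
Staining starts at 9:09 AM + 60 min = 10:09 AM.
Incubation starts at 10:09 AM + 80 min = 11:29 AM.
That matches the stated 11:29 AM, so the schedule is consistent.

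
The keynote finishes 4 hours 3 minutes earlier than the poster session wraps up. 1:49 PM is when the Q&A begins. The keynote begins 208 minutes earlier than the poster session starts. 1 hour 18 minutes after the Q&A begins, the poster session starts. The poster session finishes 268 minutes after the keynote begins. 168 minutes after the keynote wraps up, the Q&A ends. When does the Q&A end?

The poster session starts at 1:49 PM + 78 min = 3:07 PM.
The keynote starts at 3:07 PM − 208 min = 11:39 AM.
The poster session ends at 11:39 AM + 268 min = 4:07 PM.
The keynote ends at 4:07 PM − 243 min = 12:04 PM.
The Q&A ends at 12:04 PM + 168 min = 2:52 PM.

2:52 PM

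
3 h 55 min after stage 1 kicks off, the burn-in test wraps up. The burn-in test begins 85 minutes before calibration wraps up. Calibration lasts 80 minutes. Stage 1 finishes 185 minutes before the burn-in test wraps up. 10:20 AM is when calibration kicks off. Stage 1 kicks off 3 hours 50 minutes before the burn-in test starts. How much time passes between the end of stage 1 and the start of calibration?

Calibration ends at 10:20 AM + 80 min = 11:40 AM.
The burn-in test starts at 11:40 AM − 85 min = 10:15 AM.
Stage 1 starts at 10:15 AM − 230 min = 6:25 AM.
The burn-in test ends at 6:25 AM + 235 min = 10:20 AM.
Stage 1 ends at 10:20 AM − 185 min = 7:15 AM.
From 7:15 AM to 10:20 AM is 3 hours 5 minutes.

3 hours 5 minutes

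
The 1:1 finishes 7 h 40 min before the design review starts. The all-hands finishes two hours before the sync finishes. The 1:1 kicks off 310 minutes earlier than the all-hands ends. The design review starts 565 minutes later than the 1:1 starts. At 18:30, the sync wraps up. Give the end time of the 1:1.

13:05

The all-hands ends at 18:30 − 120 min = 16:30.
The 1:1 starts at 16:30 − 310 min = 11:20.
The design review starts at 11:20 + 565 min = 20:45.
The 1:1 ends at 20:45 − 460 min = 13:05.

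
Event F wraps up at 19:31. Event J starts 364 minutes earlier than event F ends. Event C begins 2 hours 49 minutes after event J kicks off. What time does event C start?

Event J starts at 19:31 − 364 min = 13:27.
Event C starts at 13:27 + 169 min = 16:16.

16:16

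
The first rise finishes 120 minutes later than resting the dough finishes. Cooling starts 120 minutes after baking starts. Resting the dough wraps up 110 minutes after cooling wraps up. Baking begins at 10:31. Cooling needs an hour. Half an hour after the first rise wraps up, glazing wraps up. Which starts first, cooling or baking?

baking

Cooling starts at 10:31 + 120 min = 12:31.
Cooling starts at 12:31 and baking starts at 10:31, so baking is first.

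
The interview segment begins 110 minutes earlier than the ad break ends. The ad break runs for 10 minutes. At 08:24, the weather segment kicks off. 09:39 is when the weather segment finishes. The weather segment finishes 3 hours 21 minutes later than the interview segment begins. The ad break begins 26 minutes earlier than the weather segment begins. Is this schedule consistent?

Yes

The ad break starts at 08:24 − 26 min = 07:58.
The ad break ends at 07:58 + 10 min = 08:08.
The interview segment starts at 08:08 − 110 min = 06:18.
The weather segment ends at 06:18 + 201 min = 09:39.
That matches the stated 09:39, so the schedule is consistent.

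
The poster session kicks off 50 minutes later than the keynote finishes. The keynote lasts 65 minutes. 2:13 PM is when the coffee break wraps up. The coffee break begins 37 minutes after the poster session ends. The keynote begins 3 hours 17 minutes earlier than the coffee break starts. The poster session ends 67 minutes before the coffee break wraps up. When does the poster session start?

12:21 PM

The poster session ends at 2:13 PM − 67 min = 1:06 PM.
The coffee break starts at 1:06 PM + 37 min = 1:43 PM.
The keynote starts at 1:43 PM − 197 min = 10:26 AM.
The keynote ends at 10:26 AM + 65 min = 11:31 AM.
The poster session starts at 11:31 AM + 50 min = 12:21 PM.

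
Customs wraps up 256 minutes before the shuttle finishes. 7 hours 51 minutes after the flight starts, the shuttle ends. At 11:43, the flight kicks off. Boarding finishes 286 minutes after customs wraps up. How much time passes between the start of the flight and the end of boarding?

The shuttle ends at 11:43 + 471 min = 19:34.
Customs ends at 19:34 − 256 min = 15:18.
Boarding ends at 15:18 + 286 min = 20:04.
From 11:43 to 20:04 is 8 h 21 min.

8 h 21 min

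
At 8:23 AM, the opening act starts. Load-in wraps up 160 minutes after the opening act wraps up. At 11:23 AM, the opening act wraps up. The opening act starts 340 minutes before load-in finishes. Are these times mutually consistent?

Load-in ends at 11:23 AM + 160 min = 2:03 PM.
The opening act starts at 2:03 PM − 340 min = 8:23 AM.
That matches the stated 8:23 AM, so the schedule is consistent.

Yes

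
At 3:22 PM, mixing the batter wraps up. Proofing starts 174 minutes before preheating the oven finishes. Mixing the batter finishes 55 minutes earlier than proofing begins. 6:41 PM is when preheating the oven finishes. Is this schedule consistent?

Proofing starts at 6:41 PM − 174 min = 3:47 PM.
Mixing the batter ends at 3:47 PM − 55 min = 2:52 PM.
But mixing the batter is also said to end at 3:22 PM — a 30-minute conflict.

No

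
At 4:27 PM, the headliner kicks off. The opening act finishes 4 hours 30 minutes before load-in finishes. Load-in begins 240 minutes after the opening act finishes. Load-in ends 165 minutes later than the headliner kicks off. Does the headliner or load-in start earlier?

the headliner

Load-in ends at 4:27 PM + 165 min = 7:12 PM.
The opening act ends at 7:12 PM − 270 min = 2:42 PM.
Load-in starts at 2:42 PM + 240 min = 6:42 PM.
The headliner starts at 4:27 PM and load-in starts at 6:42 PM, so the headliner is first.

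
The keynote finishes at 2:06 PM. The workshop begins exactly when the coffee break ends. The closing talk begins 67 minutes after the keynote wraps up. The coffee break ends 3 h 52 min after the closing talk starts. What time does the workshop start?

The closing talk starts at 2:06 PM + 67 min = 3:13 PM.
The coffee break ends at 3:13 PM + 232 min = 7:05 PM.
So the workshop starts at 7:05 PM.

7:05 PM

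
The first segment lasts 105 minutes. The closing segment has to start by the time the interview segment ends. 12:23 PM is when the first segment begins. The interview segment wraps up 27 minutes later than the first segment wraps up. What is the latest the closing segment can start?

The first segment ends at 12:23 PM + 105 min = 2:08 PM.
The interview segment ends at 2:08 PM + 27 min = 2:35 PM.
The closing segment is bounded by the interview segment, so the latest it can start is 2:35 PM.

2:35 PM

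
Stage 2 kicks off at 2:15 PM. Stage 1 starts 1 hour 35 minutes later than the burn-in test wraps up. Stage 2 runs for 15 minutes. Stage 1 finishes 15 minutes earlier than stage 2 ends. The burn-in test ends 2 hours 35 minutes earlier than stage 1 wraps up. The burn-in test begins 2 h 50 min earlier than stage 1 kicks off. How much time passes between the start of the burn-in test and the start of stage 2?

230 minutes

Stage 2 ends at 2:15 PM + 15 min = 2:30 PM.
Stage 1 ends at 2:30 PM − 15 min = 2:15 PM.
The burn-in test ends at 2:15 PM − 155 min = 11:40 AM.
Stage 1 starts at 11:40 AM + 95 min = 1:15 PM.
The burn-in test starts at 1:15 PM − 170 min = 10:25 AM.
From 10:25 AM to 2:15 PM is 230 minutes.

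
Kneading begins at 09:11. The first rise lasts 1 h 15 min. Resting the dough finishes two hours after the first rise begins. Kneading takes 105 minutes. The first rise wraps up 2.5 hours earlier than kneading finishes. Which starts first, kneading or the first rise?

the first rise

Kneading ends at 09:11 + 105 min = 10:56.
The first rise ends at 10:56 − 150 min = 08:26.
The first rise starts at 08:26 − 75 min = 07:11.
Kneading starts at 09:11 and the first rise starts at 07:11, so the first rise is first.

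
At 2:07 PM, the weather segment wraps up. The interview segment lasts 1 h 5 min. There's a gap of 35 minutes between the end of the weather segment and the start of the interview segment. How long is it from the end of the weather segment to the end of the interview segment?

The interview segment starts at 2:07 PM + 35 min = 2:42 PM.
The interview segment ends at 2:42 PM + 65 min = 3:47 PM.
From 2:07 PM to 3:47 PM is 1 hour 40 minutes.

1 hour 40 minutes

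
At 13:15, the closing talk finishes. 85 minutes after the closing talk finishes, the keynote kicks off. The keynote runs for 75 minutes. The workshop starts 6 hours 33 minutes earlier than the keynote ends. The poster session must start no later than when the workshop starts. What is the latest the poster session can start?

The keynote starts at 13:15 + 85 min = 14:40.
The keynote ends at 14:40 + 75 min = 15:55.
The workshop starts at 15:55 − 393 min = 09:22.
The poster session is bounded by the workshop, so the latest it can start is 09:22.

09:22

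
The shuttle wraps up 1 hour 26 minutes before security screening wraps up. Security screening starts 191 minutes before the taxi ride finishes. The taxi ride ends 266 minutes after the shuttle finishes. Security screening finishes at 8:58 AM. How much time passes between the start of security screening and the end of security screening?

The shuttle ends at 8:58 AM − 86 min = 7:32 AM.
The taxi ride ends at 7:32 AM + 266 min = 11:58 AM.
Security screening starts at 11:58 AM − 191 min = 8:47 AM.
From 8:47 AM to 8:58 AM is 11 minutes.

11 minutes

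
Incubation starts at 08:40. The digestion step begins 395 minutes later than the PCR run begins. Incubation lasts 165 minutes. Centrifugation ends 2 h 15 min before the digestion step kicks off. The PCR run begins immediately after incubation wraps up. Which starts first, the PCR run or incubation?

Incubation ends at 08:40 + 165 min = 11:25.
So the PCR run starts at 11:25.
The PCR run starts at 11:25 and incubation starts at 08:40, so incubation is first.

incubation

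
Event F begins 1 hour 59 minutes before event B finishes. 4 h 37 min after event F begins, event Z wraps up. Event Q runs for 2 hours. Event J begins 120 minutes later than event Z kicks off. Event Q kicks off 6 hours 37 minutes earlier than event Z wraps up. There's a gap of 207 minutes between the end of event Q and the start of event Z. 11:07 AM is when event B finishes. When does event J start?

Event F starts at 11:07 AM − 119 min = 9:08 AM.
Event Z ends at 9:08 AM + 277 min = 1:45 PM.
Event Q starts at 1:45 PM − 397 min = 7:08 AM.
Event Q ends at 7:08 AM + 120 min = 9:08 AM.
Event Z starts at 9:08 AM + 207 min = 12:35 PM.
Event J starts at 12:35 PM + 120 min = 2:35 PM.

2:35 PM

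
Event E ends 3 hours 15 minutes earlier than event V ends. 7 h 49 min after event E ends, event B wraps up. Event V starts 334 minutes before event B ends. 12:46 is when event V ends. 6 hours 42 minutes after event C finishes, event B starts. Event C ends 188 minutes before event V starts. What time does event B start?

15:20

Event E ends at 12:46 − 195 min = 09:31.
Event B ends at 09:31 + 469 min = 17:20.
Event V starts at 17:20 − 334 min = 11:46.
Event C ends at 11:46 − 188 min = 08:38.
Event B starts at 08:38 + 402 min = 15:20.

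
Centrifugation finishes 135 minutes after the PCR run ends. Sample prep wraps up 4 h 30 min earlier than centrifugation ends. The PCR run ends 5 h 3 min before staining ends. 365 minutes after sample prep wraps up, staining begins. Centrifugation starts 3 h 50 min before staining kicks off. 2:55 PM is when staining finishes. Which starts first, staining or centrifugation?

centrifugation

The PCR run ends at 2:55 PM − 303 min = 9:52 AM.
Centrifugation ends at 9:52 AM + 135 min = 12:07 PM.
Sample prep ends at 12:07 PM − 270 min = 7:37 AM.
Staining starts at 7:37 AM + 365 min = 1:42 PM.
Centrifugation starts at 1:42 PM − 230 min = 9:52 AM.
Staining starts at 1:42 PM and centrifugation starts at 9:52 AM, so centrifugation is first.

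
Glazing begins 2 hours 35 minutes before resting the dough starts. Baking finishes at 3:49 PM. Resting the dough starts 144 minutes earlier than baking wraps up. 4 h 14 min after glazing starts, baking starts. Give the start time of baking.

Resting the dough starts at 3:49 PM − 144 min = 1:25 PM.
Glazing starts at 1:25 PM − 155 min = 10:50 AM.
Baking starts at 10:50 AM + 254 min = 3:04 PM.

3:04 PM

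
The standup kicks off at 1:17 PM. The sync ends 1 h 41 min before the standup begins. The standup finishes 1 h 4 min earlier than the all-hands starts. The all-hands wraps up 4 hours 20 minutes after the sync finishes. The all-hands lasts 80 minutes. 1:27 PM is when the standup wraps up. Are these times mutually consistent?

No

The sync ends at 1:17 PM − 101 min = 11:36 AM.
The all-hands ends at 11:36 AM + 260 min = 3:56 PM.
The all-hands starts at 3:56 PM − 80 min = 2:36 PM.
The standup ends at 2:36 PM − 64 min = 1:32 PM.
But the standup is also said to end at 1:27 PM — a 5-minute conflict.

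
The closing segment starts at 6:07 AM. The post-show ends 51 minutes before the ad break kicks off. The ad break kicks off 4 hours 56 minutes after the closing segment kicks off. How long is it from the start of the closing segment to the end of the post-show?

4 h 5 min

The ad break starts at 6:07 AM + 296 min = 11:03 AM.
The post-show ends at 11:03 AM − 51 min = 10:12 AM.
From 6:07 AM to 10:12 AM is 4 h 5 min.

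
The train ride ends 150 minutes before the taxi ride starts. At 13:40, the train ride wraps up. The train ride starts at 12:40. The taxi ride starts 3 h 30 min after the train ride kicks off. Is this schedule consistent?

Yes

The taxi ride starts at 12:40 + 210 min = 16:10.
The train ride ends at 16:10 − 150 min = 13:40.
That matches the stated 13:40, so the schedule is consistent.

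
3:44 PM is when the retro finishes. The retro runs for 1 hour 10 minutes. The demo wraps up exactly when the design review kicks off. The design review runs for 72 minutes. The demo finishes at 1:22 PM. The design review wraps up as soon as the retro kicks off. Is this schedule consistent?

The retro starts at 3:44 PM − 70 min = 2:34 PM.
So the design review ends at 2:34 PM.
The design review starts at 2:34 PM − 72 min = 1:22 PM.
So the demo ends at 1:22 PM.
That matches the stated 1:22 PM, so the schedule is consistent.

Yes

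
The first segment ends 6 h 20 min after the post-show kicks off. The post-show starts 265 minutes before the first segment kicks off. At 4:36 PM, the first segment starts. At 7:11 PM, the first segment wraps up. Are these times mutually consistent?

No

The post-show starts at 4:36 PM − 265 min = 12:11 PM.
The first segment ends at 12:11 PM + 380 min = 6:31 PM.
But the first segment is also said to end at 7:11 PM — a 40-minute conflict.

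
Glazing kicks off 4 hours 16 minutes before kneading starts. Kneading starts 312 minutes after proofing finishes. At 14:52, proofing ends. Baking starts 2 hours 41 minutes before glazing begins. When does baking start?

Kneading starts at 14:52 + 312 min = 20:04.
Glazing starts at 20:04 − 256 min = 15:48.
Baking starts at 15:48 − 161 min = 13:07.

13:07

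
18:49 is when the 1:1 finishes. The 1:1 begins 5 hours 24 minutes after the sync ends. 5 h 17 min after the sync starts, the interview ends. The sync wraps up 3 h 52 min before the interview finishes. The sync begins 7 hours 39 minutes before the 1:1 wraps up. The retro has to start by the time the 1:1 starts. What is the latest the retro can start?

17:59

The sync starts at 18:49 − 459 min = 11:10.
The interview ends at 11:10 + 317 min = 16:27.
The sync ends at 16:27 − 232 min = 12:35.
The 1:1 starts at 12:35 + 324 min = 17:59.
The retro is bounded by the 1:1, so the latest it can start is 17:59.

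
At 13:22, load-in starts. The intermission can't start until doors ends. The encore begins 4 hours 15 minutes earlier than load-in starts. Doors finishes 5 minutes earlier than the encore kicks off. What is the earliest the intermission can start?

The encore starts at 13:22 − 255 min = 09:07.
Doors ends at 09:07 − 5 min = 09:02.
The intermission is bounded by doors, so the earliest it can start is 09:02.

09:02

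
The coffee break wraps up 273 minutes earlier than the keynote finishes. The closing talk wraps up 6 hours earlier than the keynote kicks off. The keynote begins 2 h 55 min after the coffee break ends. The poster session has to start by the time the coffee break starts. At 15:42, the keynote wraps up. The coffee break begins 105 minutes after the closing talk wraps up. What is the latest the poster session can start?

The coffee break ends at 15:42 − 273 min = 11:09.
The keynote starts at 11:09 + 175 min = 14:04.
The closing talk ends at 14:04 − 360 min = 08:04.
The coffee break starts at 08:04 + 105 min = 09:49.
The poster session is bounded by the coffee break, so the latest it can start is 09:49.

09:49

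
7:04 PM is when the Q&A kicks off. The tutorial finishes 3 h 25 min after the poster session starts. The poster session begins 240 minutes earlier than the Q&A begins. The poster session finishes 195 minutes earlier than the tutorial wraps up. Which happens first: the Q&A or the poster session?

The poster session starts at 7:04 PM − 240 min = 3:04 PM.
The Q&A starts at 7:04 PM and the poster session starts at 3:04 PM, so the poster session is first.

the poster session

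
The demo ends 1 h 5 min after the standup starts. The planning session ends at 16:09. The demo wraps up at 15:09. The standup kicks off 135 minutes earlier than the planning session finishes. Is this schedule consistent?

No

The standup starts at 16:09 − 135 min = 13:54.
The demo ends at 13:54 + 65 min = 14:59.
But the demo is also said to end at 15:09 — a 10-minute conflict.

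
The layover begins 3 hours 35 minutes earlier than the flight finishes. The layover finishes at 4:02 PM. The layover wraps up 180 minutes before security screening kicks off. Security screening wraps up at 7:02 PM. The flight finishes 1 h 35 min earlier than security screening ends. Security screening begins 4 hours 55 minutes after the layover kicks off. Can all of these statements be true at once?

No

The flight ends at 7:02 PM − 95 min = 5:27 PM.
The layover starts at 5:27 PM − 215 min = 1:52 PM.
Security screening starts at 1:52 PM + 295 min = 6:47 PM.
The layover ends at 6:47 PM − 180 min = 3:47 PM.
But the layover is also said to end at 4:02 PM — a 15-minute conflict.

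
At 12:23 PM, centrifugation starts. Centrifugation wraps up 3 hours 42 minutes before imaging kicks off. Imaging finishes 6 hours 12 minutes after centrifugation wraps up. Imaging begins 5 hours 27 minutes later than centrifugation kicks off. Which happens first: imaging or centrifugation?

Imaging starts at 12:23 PM + 327 min = 5:50 PM.
Imaging starts at 5:50 PM and centrifugation starts at 12:23 PM, so centrifugation is first.

centrifugation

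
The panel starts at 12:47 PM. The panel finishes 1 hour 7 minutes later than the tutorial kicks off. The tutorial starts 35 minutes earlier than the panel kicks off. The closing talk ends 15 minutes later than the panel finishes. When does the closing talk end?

The tutorial starts at 12:47 PM − 35 min = 12:12 PM.
The panel ends at 12:12 PM + 67 min = 1:19 PM.
The closing talk ends at 1:19 PM + 15 min = 1:34 PM.

1:34 PM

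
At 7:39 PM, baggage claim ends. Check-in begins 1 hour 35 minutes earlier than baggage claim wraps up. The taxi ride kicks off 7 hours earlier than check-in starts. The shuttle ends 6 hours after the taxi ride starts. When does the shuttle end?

5:04 PM

Check-in starts at 7:39 PM − 95 min = 6:04 PM.
The taxi ride starts at 6:04 PM − 420 min = 11:04 AM.
The shuttle ends at 11:04 AM + 360 min = 5:04 PM.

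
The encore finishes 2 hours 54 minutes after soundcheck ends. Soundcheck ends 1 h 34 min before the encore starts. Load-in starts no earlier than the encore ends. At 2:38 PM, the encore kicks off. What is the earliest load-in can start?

Soundcheck ends at 2:38 PM − 94 min = 1:04 PM.
The encore ends at 1:04 PM + 174 min = 3:58 PM.
Load-in is bounded by the encore, so the earliest it can start is 3:58 PM.

3:58 PM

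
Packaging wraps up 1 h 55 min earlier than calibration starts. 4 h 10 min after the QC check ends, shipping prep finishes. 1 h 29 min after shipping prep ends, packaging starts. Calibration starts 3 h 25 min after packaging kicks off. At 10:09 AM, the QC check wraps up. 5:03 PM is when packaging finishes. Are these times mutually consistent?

No

Shipping prep ends at 10:09 AM + 250 min = 2:19 PM.
Packaging starts at 2:19 PM + 89 min = 3:48 PM.
Calibration starts at 3:48 PM + 205 min = 7:13 PM.
Packaging ends at 7:13 PM − 115 min = 5:18 PM.
But packaging is also said to end at 5:03 PM — a 15-minute conflict.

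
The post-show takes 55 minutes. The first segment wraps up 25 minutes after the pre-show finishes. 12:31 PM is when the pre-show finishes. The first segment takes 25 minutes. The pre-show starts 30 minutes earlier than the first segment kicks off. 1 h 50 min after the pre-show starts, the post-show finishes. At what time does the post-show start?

12:56 PM

The first segment ends at 12:31 PM + 25 min = 12:56 PM.
The first segment starts at 12:56 PM − 25 min = 12:31 PM.
The pre-show starts at 12:31 PM − 30 min = 12:01 PM.
The post-show ends at 12:01 PM + 110 min = 1:51 PM.
The post-show starts at 1:51 PM − 55 min = 12:56 PM.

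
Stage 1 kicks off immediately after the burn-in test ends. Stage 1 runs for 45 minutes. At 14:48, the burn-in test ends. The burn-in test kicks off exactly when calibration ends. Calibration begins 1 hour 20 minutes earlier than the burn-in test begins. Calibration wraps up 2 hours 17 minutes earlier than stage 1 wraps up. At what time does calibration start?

Stage 1 starts at 14:48.
Stage 1 ends at 14:48 + 45 min = 15:33.
Calibration ends at 15:33 − 137 min = 13:16.
So the burn-in test starts at 13:16.
Calibration starts at 13:16 − 80 min = 11:56.

11:56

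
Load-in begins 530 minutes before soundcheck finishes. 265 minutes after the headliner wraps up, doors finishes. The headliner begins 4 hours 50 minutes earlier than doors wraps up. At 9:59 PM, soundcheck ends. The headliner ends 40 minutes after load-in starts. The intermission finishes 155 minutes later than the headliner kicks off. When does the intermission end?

Load-in starts at 9:59 PM − 530 min = 1:09 PM.
The headliner ends at 1:09 PM + 40 min = 1:49 PM.
Doors ends at 1:49 PM + 265 min = 6:14 PM.
The headliner starts at 6:14 PM − 290 min = 1:24 PM.
The intermission ends at 1:24 PM + 155 min = 3:59 PM.

3:59 PM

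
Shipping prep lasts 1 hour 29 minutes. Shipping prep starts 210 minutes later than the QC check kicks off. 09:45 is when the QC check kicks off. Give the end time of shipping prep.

Shipping prep starts at 09:45 + 210 min = 13:15.
Shipping prep ends at 13:15 + 89 min = 14:44.

14:44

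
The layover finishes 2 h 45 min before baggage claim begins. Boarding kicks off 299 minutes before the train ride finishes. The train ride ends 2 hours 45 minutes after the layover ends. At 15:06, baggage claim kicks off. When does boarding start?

The layover ends at 15:06 − 165 min = 12:21.
The train ride ends at 12:21 + 165 min = 15:06.
Boarding starts at 15:06 − 299 min = 10:07.

10:07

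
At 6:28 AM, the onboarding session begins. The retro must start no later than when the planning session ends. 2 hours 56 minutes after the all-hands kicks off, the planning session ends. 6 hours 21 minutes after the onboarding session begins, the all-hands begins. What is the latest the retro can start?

The all-hands starts at 6:28 AM + 381 min = 12:49 PM.
The planning session ends at 12:49 PM + 176 min = 3:45 PM.
The retro is bounded by the planning session, so the latest it can start is 3:45 PM.

3:45 PM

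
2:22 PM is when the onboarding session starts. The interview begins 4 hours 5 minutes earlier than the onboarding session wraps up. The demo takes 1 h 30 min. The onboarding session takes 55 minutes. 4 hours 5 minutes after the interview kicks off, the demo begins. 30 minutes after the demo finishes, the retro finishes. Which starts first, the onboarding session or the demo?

The onboarding session ends at 2:22 PM + 55 min = 3:17 PM.
The interview starts at 3:17 PM − 245 min = 11:12 AM.
The demo starts at 11:12 AM + 245 min = 3:17 PM.
The onboarding session starts at 2:22 PM and the demo starts at 3:17 PM, so the onboarding session is first.

the onboarding session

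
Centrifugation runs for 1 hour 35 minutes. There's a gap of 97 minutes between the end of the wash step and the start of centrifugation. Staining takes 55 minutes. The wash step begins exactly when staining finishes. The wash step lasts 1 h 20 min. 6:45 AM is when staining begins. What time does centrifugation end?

Staining ends at 6:45 AM + 55 min = 7:40 AM.
So the wash step starts at 7:40 AM.
The wash step ends at 7:40 AM + 80 min = 9:00 AM.
Centrifugation starts at 9:00 AM + 97 min = 10:37 AM.
Centrifugation ends at 10:37 AM + 95 min = 12:12 PM.

12:12 PM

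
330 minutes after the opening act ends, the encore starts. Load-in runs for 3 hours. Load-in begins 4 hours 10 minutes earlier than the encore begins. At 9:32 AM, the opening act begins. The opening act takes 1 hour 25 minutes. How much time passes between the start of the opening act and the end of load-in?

The opening act ends at 9:32 AM + 85 min = 10:57 AM.
The encore starts at 10:57 AM + 330 min = 4:27 PM.
Load-in starts at 4:27 PM − 250 min = 12:17 PM.
Load-in ends at 12:17 PM + 180 min = 3:17 PM.
From 9:32 AM to 3:17 PM is 5 hours 45 minutes.

5 hours 45 minutes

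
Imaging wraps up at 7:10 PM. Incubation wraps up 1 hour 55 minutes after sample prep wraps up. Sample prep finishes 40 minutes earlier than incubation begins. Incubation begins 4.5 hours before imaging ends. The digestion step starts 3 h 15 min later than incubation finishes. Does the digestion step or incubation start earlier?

Incubation starts at 7:10 PM − 270 min = 2:40 PM.
Sample prep ends at 2:40 PM − 40 min = 2:00 PM.
Incubation ends at 2:00 PM + 115 min = 3:55 PM.
The digestion step starts at 3:55 PM + 195 min = 7:10 PM.
The digestion step starts at 7:10 PM and incubation starts at 2:40 PM, so incubation is first.

incubation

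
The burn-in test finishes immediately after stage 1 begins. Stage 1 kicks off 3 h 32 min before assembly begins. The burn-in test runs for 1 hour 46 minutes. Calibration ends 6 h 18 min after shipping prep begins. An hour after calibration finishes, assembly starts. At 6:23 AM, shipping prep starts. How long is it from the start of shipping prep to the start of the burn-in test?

Calibration ends at 6:23 AM + 378 min = 12:41 PM.
Assembly starts at 12:41 PM + 60 min = 1:41 PM.
Stage 1 starts at 1:41 PM − 212 min = 10:09 AM.
So the burn-in test ends at 10:09 AM.
The burn-in test starts at 10:09 AM − 106 min = 8:23 AM.
From 6:23 AM to 8:23 AM is 120 minutes.

120 minutes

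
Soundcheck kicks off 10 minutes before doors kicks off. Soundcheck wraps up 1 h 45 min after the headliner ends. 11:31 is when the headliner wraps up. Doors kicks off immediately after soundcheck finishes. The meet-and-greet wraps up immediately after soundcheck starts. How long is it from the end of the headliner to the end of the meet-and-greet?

Soundcheck ends at 11:31 + 105 min = 13:16.
So doors starts at 13:16.
Soundcheck starts at 13:16 − 10 min = 13:06.
So the meet-and-greet ends at 13:06.
From 11:31 to 13:06 is 95 minutes.

95 minutes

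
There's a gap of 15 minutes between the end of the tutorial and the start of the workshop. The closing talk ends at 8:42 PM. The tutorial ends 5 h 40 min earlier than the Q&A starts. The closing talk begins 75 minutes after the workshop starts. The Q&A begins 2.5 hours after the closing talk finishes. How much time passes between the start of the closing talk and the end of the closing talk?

The Q&A starts at 8:42 PM + 150 min = 11:12 PM.
The tutorial ends at 11:12 PM − 340 min = 5:32 PM.
The workshop starts at 5:32 PM + 15 min = 5:47 PM.
The closing talk starts at 5:47 PM + 75 min = 7:02 PM.
From 7:02 PM to 8:42 PM is 1 h 40 min.

1 h 40 min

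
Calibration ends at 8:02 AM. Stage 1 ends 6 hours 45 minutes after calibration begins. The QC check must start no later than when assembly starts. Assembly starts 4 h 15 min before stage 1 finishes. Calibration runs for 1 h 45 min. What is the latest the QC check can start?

Calibration starts at 8:02 AM − 105 min = 6:17 AM.
Stage 1 ends at 6:17 AM + 405 min = 1:02 PM.
Assembly starts at 1:02 PM − 255 min = 8:47 AM.
The QC check is bounded by assembly, so the latest it can start is 8:47 AM.

8:47 AM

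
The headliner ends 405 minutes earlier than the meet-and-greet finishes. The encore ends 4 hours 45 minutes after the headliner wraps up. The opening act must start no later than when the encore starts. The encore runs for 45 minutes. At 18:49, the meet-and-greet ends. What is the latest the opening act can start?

The headliner ends at 18:49 − 405 min = 12:04.
The encore ends at 12:04 + 285 min = 16:49.
The encore starts at 16:49 − 45 min = 16:04.
The opening act is bounded by the encore, so the latest it can start is 16:04.

16:04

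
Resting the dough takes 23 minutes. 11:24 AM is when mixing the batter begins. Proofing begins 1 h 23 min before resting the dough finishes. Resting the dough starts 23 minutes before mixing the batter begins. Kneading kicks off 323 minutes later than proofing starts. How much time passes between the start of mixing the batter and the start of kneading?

4 hours

Resting the dough starts at 11:24 AM − 23 min = 11:01 AM.
Resting the dough ends at 11:01 AM + 23 min = 11:24 AM.
Proofing starts at 11:24 AM − 83 min = 10:01 AM.
Kneading starts at 10:01 AM + 323 min = 3:24 PM.
From 11:24 AM to 3:24 PM is 4 hours.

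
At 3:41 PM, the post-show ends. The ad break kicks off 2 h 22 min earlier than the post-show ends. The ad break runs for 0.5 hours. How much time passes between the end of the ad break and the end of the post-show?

The ad break starts at 3:41 PM − 142 min = 1:19 PM.
The ad break ends at 1:19 PM + 30 min = 1:49 PM.
From 1:49 PM to 3:41 PM is 1 h 52 min.

1 h 52 min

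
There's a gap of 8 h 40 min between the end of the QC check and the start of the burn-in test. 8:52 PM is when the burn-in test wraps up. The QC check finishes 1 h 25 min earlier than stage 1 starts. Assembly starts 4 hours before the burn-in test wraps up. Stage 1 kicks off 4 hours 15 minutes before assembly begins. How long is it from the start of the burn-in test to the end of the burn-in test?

60 minutes

Assembly starts at 8:52 PM − 240 min = 4:52 PM.
Stage 1 starts at 4:52 PM − 255 min = 12:37 PM.
The QC check ends at 12:37 PM − 85 min = 11:12 AM.
The burn-in test starts at 11:12 AM + 520 min = 7:52 PM.
From 7:52 PM to 8:52 PM is 60 minutes.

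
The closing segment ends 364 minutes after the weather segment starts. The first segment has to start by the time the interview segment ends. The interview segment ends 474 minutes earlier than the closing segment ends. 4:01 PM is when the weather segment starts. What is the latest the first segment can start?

The closing segment ends at 4:01 PM + 364 min = 10:05 PM.
The interview segment ends at 10:05 PM − 474 min = 2:11 PM.
The first segment is bounded by the interview segment, so the latest it can start is 2:11 PM.

2:11 PM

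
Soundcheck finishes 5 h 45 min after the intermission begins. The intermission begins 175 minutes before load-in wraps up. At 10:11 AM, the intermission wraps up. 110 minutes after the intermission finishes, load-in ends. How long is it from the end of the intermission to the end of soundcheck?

4 hours 40 minutes

Load-in ends at 10:11 AM + 110 min = 12:01 PM.
The intermission starts at 12:01 PM − 175 min = 9:06 AM.
Soundcheck ends at 9:06 AM + 345 min = 2:51 PM.
From 10:11 AM to 2:51 PM is 4 hours 40 minutes.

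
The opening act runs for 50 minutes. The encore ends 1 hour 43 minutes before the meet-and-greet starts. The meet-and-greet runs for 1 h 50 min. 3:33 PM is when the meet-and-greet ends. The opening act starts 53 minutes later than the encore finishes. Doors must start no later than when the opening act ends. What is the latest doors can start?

The meet-and-greet starts at 3:33 PM − 110 min = 1:43 PM.
The encore ends at 1:43 PM − 103 min = 12:00 PM.
The opening act starts at 12:00 PM + 53 min = 12:53 PM.
The opening act ends at 12:53 PM + 50 min = 1:43 PM.
Doors is bounded by the opening act, so the latest it can start is 1:43 PM.

1:43 PM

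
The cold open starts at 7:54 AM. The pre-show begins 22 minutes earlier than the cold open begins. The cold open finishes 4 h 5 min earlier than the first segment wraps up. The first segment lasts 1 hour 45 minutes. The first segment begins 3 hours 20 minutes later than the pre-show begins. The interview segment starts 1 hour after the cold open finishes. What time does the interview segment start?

9:32 AM

The pre-show starts at 7:54 AM − 22 min = 7:32 AM.
The first segment starts at 7:32 AM + 200 min = 10:52 AM.
The first segment ends at 10:52 AM + 105 min = 12:37 PM.
The cold open ends at 12:37 PM − 245 min = 8:32 AM.
The interview segment starts at 8:32 AM + 60 min = 9:32 AM.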